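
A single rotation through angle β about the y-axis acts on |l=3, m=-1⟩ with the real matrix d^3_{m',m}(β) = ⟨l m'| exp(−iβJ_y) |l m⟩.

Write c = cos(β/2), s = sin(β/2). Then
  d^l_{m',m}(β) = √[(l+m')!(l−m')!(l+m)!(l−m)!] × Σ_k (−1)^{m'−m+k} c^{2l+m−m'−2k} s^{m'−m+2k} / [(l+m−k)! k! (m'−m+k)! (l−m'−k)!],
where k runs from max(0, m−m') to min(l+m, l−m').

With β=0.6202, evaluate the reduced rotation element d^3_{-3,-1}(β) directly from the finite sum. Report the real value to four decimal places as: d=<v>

d=0.2966

d^3_{-3,-1}(β=0.6202) via Wigner's sum:
c=cos(0.6202/2)=0.952303, s=sin(0.6202/2)=0.305154; N=√[1·720·2·24]=185.903201
Admissible k: 2..2 (factorial args all ≥0)
  k=2: (−1)^0·185.9032/(48)·0.9523^4·0.3052^2 = +0.296609
d^3_{-3,-1}(0.6202) = +0.296609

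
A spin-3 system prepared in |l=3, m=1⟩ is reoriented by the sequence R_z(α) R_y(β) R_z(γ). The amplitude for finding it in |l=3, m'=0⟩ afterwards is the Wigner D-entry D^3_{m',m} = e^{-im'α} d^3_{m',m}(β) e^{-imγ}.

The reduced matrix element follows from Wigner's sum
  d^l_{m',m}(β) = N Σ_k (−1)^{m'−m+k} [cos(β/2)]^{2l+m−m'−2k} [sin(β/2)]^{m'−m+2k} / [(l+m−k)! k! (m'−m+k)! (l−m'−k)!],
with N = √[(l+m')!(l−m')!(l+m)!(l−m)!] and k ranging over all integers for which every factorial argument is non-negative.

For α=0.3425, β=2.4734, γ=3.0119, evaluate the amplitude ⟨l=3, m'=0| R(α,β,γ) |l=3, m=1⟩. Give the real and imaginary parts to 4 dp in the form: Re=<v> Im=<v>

Re=-0.5535 Im=-0.0722

D^3_{0,1}(0.3425,2.4734,3.0119) = e^{-i·0·0.3425}·d^3_{0,1}(2.4734)·e^{-i·1·3.0119}. Compute d first:
With c≡cos(β/2)=0.327916 and s≡sin(β/2)=0.944707, N=[6·6·24·2]^{1/2}=41.569219
k∈{1,2,3} keeps every argument non-negative
  k=1: (−1)^0·41.5692/(12)·0.3279^5·0.9447^1 = +0.012408
  k=2: (−1)^1·41.5692/(4)·0.3279^3·0.9447^3 = -0.308951
  k=3: (−1)^2·41.5692/(12)·0.3279^1·0.9447^5 = +0.854749
d^3_{0,1}(2.4734) = +0.012408 -0.308951 +0.854749 = +0.558206
Attach z-rotation phases: D = e^{-i(0)(0.3425)}·(+0.558206)·e^{-i(1)(3.0119)} = -0.553518-0.072192i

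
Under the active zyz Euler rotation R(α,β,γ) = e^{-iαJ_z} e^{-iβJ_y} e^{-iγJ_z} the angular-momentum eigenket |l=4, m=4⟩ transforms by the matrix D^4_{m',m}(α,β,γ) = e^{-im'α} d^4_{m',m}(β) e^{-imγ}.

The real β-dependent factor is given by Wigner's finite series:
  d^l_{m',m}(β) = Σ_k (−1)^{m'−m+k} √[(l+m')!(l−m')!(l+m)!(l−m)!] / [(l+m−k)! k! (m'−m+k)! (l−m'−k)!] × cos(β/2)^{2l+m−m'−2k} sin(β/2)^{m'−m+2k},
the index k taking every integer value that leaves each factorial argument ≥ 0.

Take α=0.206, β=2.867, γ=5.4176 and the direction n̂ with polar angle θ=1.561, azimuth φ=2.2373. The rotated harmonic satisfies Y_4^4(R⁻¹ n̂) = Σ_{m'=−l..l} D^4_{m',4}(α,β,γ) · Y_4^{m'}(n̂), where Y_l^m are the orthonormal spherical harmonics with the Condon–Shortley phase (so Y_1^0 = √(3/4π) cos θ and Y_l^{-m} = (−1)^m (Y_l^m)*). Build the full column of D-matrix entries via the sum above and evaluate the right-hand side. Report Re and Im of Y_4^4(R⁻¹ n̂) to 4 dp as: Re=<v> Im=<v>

Need the full column D^4_{m',4} for m'=−4..4 at α=0.206, β=2.867, γ=5.4176.
cos(β/2)=0.136865, sin(β/2)=0.990590
d^4_{-4,4}: single k=8 term ⇒ +0.927151;  D = -0.383168-0.844269i
d^4_{-3,4}: single k=7 term ⇒ +0.362322;  D = -0.214059-0.292329i
d^4_{-2,4}: single k=6 term ⇒ +0.093655;  D = -0.069617-0.062647i
d^4_{-1,4}: single k=5 term ⇒ +0.018300;  D = -0.015819-0.009200i
d^4_{0,4}: single k=4 term ⇒ +0.002827;  D = -0.002683-0.000891i
d^4_{1,4}: single k=3 term ⇒ +0.000349;  D = -0.000347-0.000040i
d^4_{2,4}: single k=2 term ⇒ +0.000034;  D = -0.000034+0.000003i
d^4_{3,4}: single k=1 term ⇒ +0.000003;  D = -0.000002+0.000001i
d^4_{4,4}: single k=0 term ⇒ +0.000000;  D = -0.000000+0.000000i
Y_4^{m'}(θ=1.561,φ=2.2373) and Σ D·Y over m':
  (-0.3832-0.8443i)·(-0.3933-0.2026i)  (-0.2141-0.2923i)·(+0.0112-0.0051i)  (-0.0696-0.0626i)·(+0.0787-0.3249i)  (-0.0158-0.0092i)·(+0.0086+0.0109i)  (-0.0027-0.0009i)·(+0.3171+0.0000i)  (-0.0003-0.0000i)·(-0.0086+0.0109i)  (-0.0000+0.0000i)·(+0.0787+0.3249i)  (-0.0000+0.0000i)·(-0.0112-0.0051i)  (-0.0000+0.0000i)·(-0.3933+0.2026i)
Y_4^4(R⁻¹ n̂) = -0.050906+0.424678i

Re=-0.0509 Im=0.4247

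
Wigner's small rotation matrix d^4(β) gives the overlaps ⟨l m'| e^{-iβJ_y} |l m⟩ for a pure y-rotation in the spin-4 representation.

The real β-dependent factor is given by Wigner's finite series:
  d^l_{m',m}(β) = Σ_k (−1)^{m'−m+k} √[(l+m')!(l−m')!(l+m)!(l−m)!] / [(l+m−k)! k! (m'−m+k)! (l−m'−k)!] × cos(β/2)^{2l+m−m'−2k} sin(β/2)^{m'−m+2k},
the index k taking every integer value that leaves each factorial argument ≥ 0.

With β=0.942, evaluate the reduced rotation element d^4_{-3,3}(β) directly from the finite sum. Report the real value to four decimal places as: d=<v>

d=0.0467

d^4_{-3,3}(β=0.942) via Wigner's sum:
c=cos(0.942/2)=0.891115, s=sin(0.942/2)=0.453778; N=√[1·5040·5040·1]=5040.000000
k∈{6,7} keeps every argument non-negative
  k=6: (−1)^0·5040.0000/(720)·0.8911^2·0.4538^6 = +0.048532
  k=7: (−1)^1·5040.0000/(5040)·0.8911^0·0.4538^8 = -0.001798
d^4_{-3,3}(0.942) = +0.048532 -0.001798 = +0.046734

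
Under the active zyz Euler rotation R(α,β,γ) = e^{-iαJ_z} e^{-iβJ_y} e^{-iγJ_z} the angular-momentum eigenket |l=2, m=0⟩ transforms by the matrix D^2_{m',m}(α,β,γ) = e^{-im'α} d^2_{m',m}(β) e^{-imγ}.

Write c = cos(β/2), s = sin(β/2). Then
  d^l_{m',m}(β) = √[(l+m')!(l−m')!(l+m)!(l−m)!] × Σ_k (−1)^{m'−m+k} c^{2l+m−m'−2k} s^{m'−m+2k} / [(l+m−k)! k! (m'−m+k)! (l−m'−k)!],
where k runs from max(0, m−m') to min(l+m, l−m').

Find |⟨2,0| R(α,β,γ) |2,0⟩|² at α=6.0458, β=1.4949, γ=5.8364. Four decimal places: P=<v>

P=0.2415

First d^2_{0,0}(β=1.4949), then the phase factors e^{-i(0)α} and e^{-i(0)γ}:
Half-angle: c=0.733425, s=0.679771. N=√(2·2·2·2)=4.000000
k∈{0,1,2} keeps every argument non-negative
  k=0: (−1)^0·4.0000/(4)·0.7334^4·0.6798^0 = +0.289349
  k=1: (−1)^1·4.0000/(1)·0.7334^2·0.6798^2 = -0.994251
  k=2: (−1)^2·4.0000/(4)·0.7334^0·0.6798^4 = +0.213526
d^2_{0,0}(1.4949) = +0.289349 -0.994251 +0.213526 = -0.491376
|D^2_{0,0}|² = |d^2_{0,0}(β)|² = (-0.491376)² = 0.241451 (the z-rotation phases have unit modulus)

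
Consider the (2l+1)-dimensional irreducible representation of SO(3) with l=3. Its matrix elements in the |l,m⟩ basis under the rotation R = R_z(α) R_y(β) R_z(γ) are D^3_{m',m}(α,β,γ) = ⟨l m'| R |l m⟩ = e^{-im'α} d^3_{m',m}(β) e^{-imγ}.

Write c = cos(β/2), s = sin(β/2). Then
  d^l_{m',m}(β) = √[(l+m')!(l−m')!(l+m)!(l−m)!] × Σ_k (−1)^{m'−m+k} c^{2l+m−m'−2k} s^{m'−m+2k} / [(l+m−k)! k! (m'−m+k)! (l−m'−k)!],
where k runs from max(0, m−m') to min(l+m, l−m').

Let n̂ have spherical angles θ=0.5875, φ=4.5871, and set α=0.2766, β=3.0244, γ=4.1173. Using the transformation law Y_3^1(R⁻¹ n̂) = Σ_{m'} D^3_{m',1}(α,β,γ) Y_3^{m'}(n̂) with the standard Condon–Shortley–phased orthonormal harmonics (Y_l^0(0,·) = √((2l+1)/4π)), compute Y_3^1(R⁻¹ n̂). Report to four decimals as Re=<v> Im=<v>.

Need the full column D^3_{m',1} for m'=−3..3 at α=0.2766, β=3.0244, γ=4.1173.
cos(β/2)=0.058563, sin(β/2)=0.998284
d^3_{-3,1}: single k=4 term ⇒ +0.013192;  D = -0.013052+0.001918i
d^3_{-2,1}: k∈[3..4] ⇒ +0.001264 -0.183608 = -0.182344;  D = +0.166310-0.074770i
d^3_{-1,1}: k∈[2..4] ⇒ +0.000070 -0.027249 +0.989746 = +0.962568;  D = -0.736766+0.619446i
d^3_{0,1}: k∈[1..3] ⇒ +0.000002 -0.002077 +0.201133 = +0.199058;  D = -0.111589+0.164840i
d^3_{1,1}: k∈[0..2] ⇒ +0.000000 -0.000094 +0.020437 = +0.020343;  D = -0.006370+0.019320i
d^3_{2,1}: k∈[0..1] ⇒ -0.000002 +0.001264 = +0.001262;  D = -0.000053+0.001260i
d^3_{3,1}: single k=0 term ⇒ +0.000045;  D = +0.000011+0.000044i
Y_3^{m'}(θ=0.5875,φ=4.5871) and Σ D·Y over m':
  (-0.0131+0.0019i)·(+0.0261-0.0661i)  (+0.1663-0.0748i)·(-0.2532-0.0648i)  (-0.7368+0.6194i)·(-0.0552+0.4379i)  (-0.1116+0.1648i)·(+0.1441+0.0000i)  (-0.0064+0.0193i)·(+0.0552+0.4379i)  (-0.0001+0.0013i)·(-0.2532+0.0648i)  (+0.0000+0.0000i)·(-0.0261-0.0661i)
Y_3^1(R⁻¹ n̂) = -0.302739-0.326026i

Re=-0.3027 Im=-0.3260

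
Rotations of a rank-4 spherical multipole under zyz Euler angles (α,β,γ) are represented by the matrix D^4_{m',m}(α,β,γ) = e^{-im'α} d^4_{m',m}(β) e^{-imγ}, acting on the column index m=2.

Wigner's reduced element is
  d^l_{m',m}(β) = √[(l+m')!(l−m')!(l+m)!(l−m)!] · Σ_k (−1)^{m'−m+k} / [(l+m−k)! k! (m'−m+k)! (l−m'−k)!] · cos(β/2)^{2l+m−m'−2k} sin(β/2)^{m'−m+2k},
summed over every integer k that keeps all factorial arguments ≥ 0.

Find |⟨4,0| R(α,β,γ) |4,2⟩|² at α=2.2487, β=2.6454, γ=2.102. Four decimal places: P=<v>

D^4_{0,2}(2.2487,2.6454,2.102) = e^{-i·0·2.2487}·d^4_{0,2}(2.6454)·e^{-i·2·2.102}. Compute d first:
Half-angle: c=0.245559, s=0.969382. N=√(24·24·720·2)=910.735966
k: max(0,(2)−(0))=2 … min(4+(2),4−(0))=4
  k=2: (−1)^0·910.7360/(96)·0.2456^6·0.9694^2 = +0.001955
  k=3: (−1)^1·910.7360/(36)·0.2456^4·0.9694^4 = -0.081226
  k=4: (−1)^2·910.7360/(96)·0.2456^2·0.9694^6 = +0.474681
d^4_{0,2}(2.6454) = +0.001955 -0.081226 +0.474681 = +0.395410
|D^4_{0,2}|² = |d^4_{0,2}(β)|² = (+0.395410)² = 0.156349 (the z-rotation phases have unit modulus)

P=0.1563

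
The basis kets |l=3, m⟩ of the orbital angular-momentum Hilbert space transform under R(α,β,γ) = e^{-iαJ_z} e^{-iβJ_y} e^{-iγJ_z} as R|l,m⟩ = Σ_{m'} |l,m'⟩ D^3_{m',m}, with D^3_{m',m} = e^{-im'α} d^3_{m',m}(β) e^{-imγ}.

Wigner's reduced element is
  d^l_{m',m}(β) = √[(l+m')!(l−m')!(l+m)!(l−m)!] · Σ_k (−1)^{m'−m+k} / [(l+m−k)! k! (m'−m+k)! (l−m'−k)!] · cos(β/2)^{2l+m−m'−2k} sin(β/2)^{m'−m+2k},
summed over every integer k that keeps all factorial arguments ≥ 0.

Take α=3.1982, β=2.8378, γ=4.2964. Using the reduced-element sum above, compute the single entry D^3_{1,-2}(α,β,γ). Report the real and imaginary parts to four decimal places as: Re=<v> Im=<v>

Re=0.2714 Im=-0.3341

D^3_{1,-2}(3.1982,2.8378,4.2964) = e^{-i·1·3.1982}·d^3_{1,-2}(2.8378)·e^{-i·-2·4.2964}. Compute d first:
Half-angle: c=0.151313, s=0.988486. N=√(24·2·1·120)=75.894664
The bounds max(0,m−m')=0 and min(l+m,l−m')=1 give 2 terms
  k=0: (−1)^3·75.8947/(12)·0.1513^3·0.9885^3 = -0.021163
  k=1: (−1)^4·75.8947/(24)·0.1513^1·0.9885^5 = +0.451573
d^3_{1,-2}(2.8378) = -0.021163 +0.451573 = +0.430411
Attach z-rotation phases: D = e^{-i(1)(3.1982)}·(+0.430411)·e^{-i(-2)(4.2964)} = +0.271379-0.334076i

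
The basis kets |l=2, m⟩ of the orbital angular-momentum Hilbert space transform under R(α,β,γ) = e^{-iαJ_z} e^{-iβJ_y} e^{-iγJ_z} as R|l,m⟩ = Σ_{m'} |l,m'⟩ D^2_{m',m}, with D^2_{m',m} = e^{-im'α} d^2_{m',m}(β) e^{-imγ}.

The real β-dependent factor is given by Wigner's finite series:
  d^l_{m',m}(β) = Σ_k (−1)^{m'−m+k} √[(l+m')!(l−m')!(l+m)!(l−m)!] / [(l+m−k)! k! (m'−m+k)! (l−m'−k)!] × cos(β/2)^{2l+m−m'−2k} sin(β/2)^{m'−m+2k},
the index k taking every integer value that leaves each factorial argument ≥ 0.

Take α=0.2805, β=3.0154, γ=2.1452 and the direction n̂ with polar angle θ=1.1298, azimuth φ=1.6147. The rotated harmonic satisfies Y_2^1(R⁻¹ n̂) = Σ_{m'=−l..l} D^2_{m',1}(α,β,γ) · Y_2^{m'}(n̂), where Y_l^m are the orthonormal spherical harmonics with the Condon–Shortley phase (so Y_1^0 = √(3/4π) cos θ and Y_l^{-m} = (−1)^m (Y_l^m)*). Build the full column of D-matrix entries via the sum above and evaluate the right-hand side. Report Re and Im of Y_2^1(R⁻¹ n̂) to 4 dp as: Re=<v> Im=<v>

Need the full column D^2_{m',1} for m'=−2..2 at α=0.2805, β=3.0154, γ=2.1452.
cos(β/2)=0.063054, sin(β/2)=0.998010
d^2_{-2,1}: single k=3 term ⇒ +0.125358;  D = -0.001680-0.125346i
d^2_{-1,1}: k∈[2..3] ⇒ +0.011880 -0.992064 = -0.980184;  D = +0.283950+0.938154i
d^2_{0,1}: k∈[1..2] ⇒ +0.000613 -0.153531 = -0.152918;  D = +0.083086+0.128377i
d^2_{1,1}: k∈[0..1] ⇒ +0.000016 -0.011880 = -0.011864;  D = +0.008952+0.007786i
d^2_{2,1}: single k=0 term ⇒ -0.000500;  D = +0.000454+0.000211i
Y_2^{m'}(θ=1.1298,φ=1.6147) and Σ D·Y over m':
  (-0.0017-0.1253i)·(-0.3147+0.0277i)  (+0.2840+0.9382i)·(-0.0131-0.2979i)  (+0.0831+0.1284i)·(-0.1430+0.0000i)  (+0.0090+0.0078i)·(+0.0131-0.2979i)  (+0.0005+0.0002i)·(-0.3147-0.0277i)
Y_2^1(R⁻¹ n̂) = +0.270197-0.078478i

Re=0.2702 Im=-0.0785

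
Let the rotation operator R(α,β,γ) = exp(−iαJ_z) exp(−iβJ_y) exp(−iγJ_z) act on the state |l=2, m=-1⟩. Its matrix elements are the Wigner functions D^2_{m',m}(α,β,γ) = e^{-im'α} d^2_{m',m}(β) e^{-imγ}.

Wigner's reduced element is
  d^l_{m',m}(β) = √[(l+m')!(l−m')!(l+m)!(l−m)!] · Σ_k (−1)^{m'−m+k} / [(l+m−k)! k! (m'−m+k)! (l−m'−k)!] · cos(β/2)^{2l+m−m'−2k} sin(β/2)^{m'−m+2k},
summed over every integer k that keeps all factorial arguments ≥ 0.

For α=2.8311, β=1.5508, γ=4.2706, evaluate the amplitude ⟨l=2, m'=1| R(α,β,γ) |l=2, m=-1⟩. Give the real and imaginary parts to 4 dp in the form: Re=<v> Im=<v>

Split into d^2_{1,-1}(β=1.5508) × two z-phases.
Half-angle: c=0.714141, s=0.700002. N=√(6·1·1·6)=6.000000
k∈{0,1} keeps every argument non-negative
  k=0: (−1)^2·6.0000/(2)·0.7141^2·0.7000^2 = +0.749700
  k=1: (−1)^3·6.0000/(6)·0.7141^0·0.7000^4 = -0.240102
d^2_{1,-1}(1.5508) = +0.749700 -0.240102 = +0.509598
Attach z-rotation phases: D = e^{-i(1)(2.8311)}·(+0.509598)·e^{-i(-1)(4.2706)} = +0.066716+0.505212i

Re=0.0667 Im=0.5052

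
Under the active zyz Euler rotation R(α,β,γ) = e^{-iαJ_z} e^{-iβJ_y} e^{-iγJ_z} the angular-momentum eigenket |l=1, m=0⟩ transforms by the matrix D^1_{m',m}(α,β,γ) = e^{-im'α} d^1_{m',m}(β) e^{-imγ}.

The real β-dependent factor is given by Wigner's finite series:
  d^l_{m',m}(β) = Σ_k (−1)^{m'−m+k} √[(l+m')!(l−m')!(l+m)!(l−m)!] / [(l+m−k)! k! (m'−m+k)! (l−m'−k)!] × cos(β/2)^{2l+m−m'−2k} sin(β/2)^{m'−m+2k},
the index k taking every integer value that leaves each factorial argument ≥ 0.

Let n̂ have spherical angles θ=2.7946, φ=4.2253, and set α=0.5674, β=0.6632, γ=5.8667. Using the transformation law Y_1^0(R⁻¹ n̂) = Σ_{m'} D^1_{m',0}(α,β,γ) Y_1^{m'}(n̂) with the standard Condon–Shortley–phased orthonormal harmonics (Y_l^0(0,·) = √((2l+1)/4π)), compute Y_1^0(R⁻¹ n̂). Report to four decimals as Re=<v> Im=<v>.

Re=-0.4510 Im=0.0000

Need the full column D^1_{m',0} for m'=−1..1 at α=0.5674, β=0.6632, γ=5.8667.
cos(β/2)=0.945523, sin(β/2)=0.325556
d^1_{-1,0}: single k=1 term ⇒ +0.435324;  D = +0.367110+0.233961i
d^1_{0,0}: k∈[0..1] ⇒ +0.894013 -0.105987 = +0.788026;  D = +0.788026+0.000000i
d^1_{1,0}: single k=0 term ⇒ -0.435324;  D = -0.367110+0.233961i
Y_1^{m'}(θ=2.7946,φ=4.2253) and Σ D·Y over m':
  (+0.3671+0.2340i)·(-0.0550+0.1038i)  (+0.7880+0.0000i)·(-0.4595+0.0000i)  (-0.3671+0.2340i)·(+0.0550+0.1038i)
Y_1^0(R⁻¹ n̂) = -0.451044+0.000000i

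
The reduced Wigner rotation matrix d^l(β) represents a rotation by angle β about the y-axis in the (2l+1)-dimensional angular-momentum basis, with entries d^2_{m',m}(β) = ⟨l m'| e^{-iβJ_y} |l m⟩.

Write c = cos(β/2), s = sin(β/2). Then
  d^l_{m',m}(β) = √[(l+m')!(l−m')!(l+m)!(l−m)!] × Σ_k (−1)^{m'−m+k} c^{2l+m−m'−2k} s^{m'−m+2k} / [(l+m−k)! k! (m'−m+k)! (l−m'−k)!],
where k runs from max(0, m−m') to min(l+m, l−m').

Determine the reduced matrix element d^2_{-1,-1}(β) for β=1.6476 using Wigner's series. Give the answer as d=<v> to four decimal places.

d=-0.5325

d^2_{-1,-1}(β=1.6476) via Wigner's sum:
Half-angle: c=0.679438, s=0.733733. N=√(1·6·1·6)=6.000000
Admissible k: 0..1 (factorial args all ≥0)
  k=0: (−1)^0·6.0000/(6)·0.6794^4·0.7337^0 = +0.213108
  k=1: (−1)^1·6.0000/(2)·0.6794^2·0.7337^2 = -0.745585
d^2_{-1,-1}(1.6476) = +0.213108 -0.745585 = -0.532477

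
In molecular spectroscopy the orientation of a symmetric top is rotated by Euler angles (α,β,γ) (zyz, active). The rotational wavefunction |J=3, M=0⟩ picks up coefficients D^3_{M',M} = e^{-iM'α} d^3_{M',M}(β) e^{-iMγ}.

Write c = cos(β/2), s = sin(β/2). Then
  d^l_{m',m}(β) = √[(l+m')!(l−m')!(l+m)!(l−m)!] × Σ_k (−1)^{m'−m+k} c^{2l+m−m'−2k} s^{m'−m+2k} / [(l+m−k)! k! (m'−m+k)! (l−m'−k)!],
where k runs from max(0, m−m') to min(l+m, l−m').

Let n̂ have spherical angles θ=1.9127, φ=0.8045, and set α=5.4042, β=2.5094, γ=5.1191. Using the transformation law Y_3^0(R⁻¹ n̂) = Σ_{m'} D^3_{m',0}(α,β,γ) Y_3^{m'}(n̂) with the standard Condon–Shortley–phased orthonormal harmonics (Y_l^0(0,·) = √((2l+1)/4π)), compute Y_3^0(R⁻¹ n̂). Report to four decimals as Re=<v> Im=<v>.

Re=-0.2160 Im=0.0000

Need the full column D^3_{m',0} for m'=−3..3 at α=5.4042, β=2.5094, γ=5.1191.
cos(β/2)=0.310859, sin(β/2)=0.950456
d^3_{-3,0}: single k=3 term ⇒ +0.115345;  D = -0.100968-0.055768i
d^3_{-2,0}: k∈[2..3] ⇒ +0.046204 -0.431932 = -0.385728;  D = +0.071778+0.378991i
d^3_{-1,0}: k∈[1..3] ⇒ +0.009557 -0.268038 +0.835245 = +0.576764;  D = +0.367937-0.444161i
d^3_{0,0}: k∈[0..3] ⇒ +0.000902 -0.075920 +0.709736 -0.737212 = -0.102494;  D = -0.102494+0.000000i
d^3_{1,0}: k∈[0..2] ⇒ -0.009557 +0.268038 -0.835245 = -0.576764;  D = -0.367937-0.444161i
d^3_{2,0}: k∈[0..1] ⇒ +0.046204 -0.431932 = -0.385728;  D = +0.071778-0.378991i
d^3_{3,0}: single k=0 term ⇒ -0.115345;  D = +0.100968-0.055768i
Y_3^{m'}(θ=1.9127,φ=0.8045) and Σ D·Y over m':
  (-0.1010-0.0558i)·(-0.2604-0.2322i)  (+0.0718+0.3790i)·(+0.0116+0.3039i)  (+0.3679-0.4442i)·(-0.0925+0.0961i)  (-0.1025+0.0000i)·(+0.3050+0.0000i)  (-0.3679-0.4442i)·(+0.0925+0.0961i)  (+0.0718-0.3790i)·(+0.0116-0.3039i)  (+0.1010-0.0558i)·(+0.2604-0.2322i)
Y_3^0(R⁻¹ n̂) = -0.215966-0.000000i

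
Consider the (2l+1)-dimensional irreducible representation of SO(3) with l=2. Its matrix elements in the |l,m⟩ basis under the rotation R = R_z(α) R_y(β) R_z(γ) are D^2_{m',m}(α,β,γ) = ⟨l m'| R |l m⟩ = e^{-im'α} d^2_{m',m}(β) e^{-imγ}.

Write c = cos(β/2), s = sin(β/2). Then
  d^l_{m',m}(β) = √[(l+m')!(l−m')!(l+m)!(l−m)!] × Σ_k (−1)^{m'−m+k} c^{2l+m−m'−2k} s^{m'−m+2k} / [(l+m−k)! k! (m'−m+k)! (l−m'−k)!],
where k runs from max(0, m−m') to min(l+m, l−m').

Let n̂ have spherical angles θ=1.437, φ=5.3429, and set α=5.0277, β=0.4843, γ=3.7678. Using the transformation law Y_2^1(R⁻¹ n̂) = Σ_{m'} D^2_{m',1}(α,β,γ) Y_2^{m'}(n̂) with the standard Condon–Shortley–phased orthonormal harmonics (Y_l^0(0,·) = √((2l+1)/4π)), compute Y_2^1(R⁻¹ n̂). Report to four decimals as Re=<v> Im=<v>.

Need the full column D^2_{m',1} for m'=−2..2 at α=5.0277, β=0.4843, γ=3.7678.
cos(β/2)=0.970825, sin(β/2)=0.239790
d^2_{-2,1}: single k=3 term ⇒ +0.026771;  D = +0.026771+0.000118i
d^2_{-1,1}: k∈[2..3] ⇒ +0.162580 -0.003306 = +0.159274;  D = +0.048724+0.151638i
d^2_{0,1}: k∈[1..2] ⇒ +0.537440 -0.032788 = +0.504652;  D = -0.408897+0.295764i
d^2_{1,1}: k∈[0..1] ⇒ +0.888307 -0.162580 = +0.725727;  D = -0.586716-0.427135i
d^2_{2,1}: single k=0 term ⇒ -0.438818;  D = -0.135522+0.417367i
Y_2^{m'}(θ=1.437,φ=5.3429) and Σ D·Y over m':
  (+0.0268+0.0001i)·(-0.1157+0.3613i)  (+0.0487+0.1516i)·(+0.0602+0.0825i)  (-0.4089+0.2958i)·(-0.2986+0.0000i)  (-0.5867-0.4271i)·(-0.0602+0.0825i)  (-0.1355+0.4174i)·(-0.1157-0.3613i)
Y_2^1(R⁻¹ n̂) = +0.346416-0.087476i

Re=0.3464 Im=-0.0875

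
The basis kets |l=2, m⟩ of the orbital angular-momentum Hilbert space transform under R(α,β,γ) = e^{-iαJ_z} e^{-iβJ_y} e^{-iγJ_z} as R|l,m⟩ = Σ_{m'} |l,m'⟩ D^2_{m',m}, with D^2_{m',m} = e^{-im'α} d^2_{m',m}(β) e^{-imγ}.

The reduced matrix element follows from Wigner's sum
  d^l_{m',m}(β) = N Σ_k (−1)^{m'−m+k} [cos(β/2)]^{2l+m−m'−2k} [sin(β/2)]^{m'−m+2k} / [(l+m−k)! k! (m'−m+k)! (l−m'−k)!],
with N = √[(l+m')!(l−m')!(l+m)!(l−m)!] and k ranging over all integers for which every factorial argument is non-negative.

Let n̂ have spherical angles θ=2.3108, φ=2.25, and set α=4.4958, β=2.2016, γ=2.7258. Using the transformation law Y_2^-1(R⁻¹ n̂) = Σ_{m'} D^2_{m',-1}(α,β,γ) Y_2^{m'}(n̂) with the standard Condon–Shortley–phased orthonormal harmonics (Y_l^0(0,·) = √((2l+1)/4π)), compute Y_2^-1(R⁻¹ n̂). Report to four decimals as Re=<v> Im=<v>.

Need the full column D^2_{m',-1} for m'=−2..2 at α=4.4958, β=2.2016, γ=2.7258.
cos(β/2)=0.452883, sin(β/2)=0.891570
d^2_{-2,-1}: single k=1 term ⇒ +0.165632;  D = +0.109442-0.124323i
d^2_{-1,-1}: k∈[0..1] ⇒ +0.042067 -0.489107 = -0.447040;  D = -0.264231-0.360592i
d^2_{0,-1}: k∈[0..1] ⇒ -0.202857 +0.786191 = +0.583334;  D = -0.533632+0.235618i
d^2_{1,-1}: k∈[0..1] ⇒ +0.489107 -0.631861 = -0.142754;  D = +0.028249+0.139931i
d^2_{2,-1}: single k=0 term ⇒ -0.641922;  D = -0.641825-0.011159i
Y_2^{m'}(θ=2.3108,φ=2.25) and Σ D·Y over m':
  (+0.1094-0.1243i)·(-0.0444+0.2059i)  (-0.2642-0.3606i)·(+0.2416+0.2993i)  (-0.5336+0.2356i)·(+0.1148+0.0000i)  (+0.0282+0.1399i)·(-0.2416+0.2993i)  (-0.6418-0.0112i)·(-0.0444-0.2059i)
Y_2^-1(R⁻¹ n̂) = -0.018952-0.003820i

Re=-0.0190 Im=-0.0038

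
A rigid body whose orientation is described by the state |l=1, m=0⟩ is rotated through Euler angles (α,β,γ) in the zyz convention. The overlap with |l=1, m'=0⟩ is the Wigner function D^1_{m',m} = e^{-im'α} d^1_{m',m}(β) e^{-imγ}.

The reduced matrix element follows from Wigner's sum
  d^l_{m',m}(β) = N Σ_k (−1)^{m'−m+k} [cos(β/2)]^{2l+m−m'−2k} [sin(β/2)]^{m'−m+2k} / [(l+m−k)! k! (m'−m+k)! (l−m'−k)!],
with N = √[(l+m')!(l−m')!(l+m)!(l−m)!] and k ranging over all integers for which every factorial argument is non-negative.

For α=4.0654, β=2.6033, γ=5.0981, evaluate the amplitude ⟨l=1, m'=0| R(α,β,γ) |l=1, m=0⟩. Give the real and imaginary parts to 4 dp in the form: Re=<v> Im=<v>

Re=-0.8586 Im=0.0000

Split into d^1_{0,0}(β=2.6033) × two z-phases.
With c≡cos(β/2)=0.265909 and s≡sin(β/2)=0.963998, N=[1·1·1·1]^{1/2}=1.000000
Admissible k: 0..1 (factorial args all ≥0)
  k=0: (−1)^0·1.0000/(1)·0.2659^2·0.9640^0 = +0.070707
  k=1: (−1)^1·1.0000/(1)·0.2659^0·0.9640^2 = -0.929293
d^1_{0,0}(2.6033) = +0.070707 -0.929293 = -0.858585
Phases: e^{-i·(0)·4.0654}=+1.000000+0.000000i, e^{-i·(0)·5.0981}=+1.000000+0.000000i ⇒ D=-0.858585+0.000000i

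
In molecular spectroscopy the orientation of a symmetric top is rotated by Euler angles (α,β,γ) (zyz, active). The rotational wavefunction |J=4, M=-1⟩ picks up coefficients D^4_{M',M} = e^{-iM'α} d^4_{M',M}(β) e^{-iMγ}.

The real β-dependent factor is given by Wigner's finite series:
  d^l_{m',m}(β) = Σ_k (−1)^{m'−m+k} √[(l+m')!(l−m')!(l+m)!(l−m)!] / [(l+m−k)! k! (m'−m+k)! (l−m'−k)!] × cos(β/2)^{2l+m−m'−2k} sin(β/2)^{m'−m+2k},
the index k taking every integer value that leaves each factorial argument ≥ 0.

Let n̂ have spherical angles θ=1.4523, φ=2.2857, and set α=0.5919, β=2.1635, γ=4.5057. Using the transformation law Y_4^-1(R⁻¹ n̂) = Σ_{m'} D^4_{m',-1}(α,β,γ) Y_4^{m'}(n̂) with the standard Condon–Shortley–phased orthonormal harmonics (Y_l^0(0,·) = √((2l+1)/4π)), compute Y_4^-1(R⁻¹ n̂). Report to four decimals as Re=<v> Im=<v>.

Need the full column D^4_{m',-1} for m'=−4..4 at α=0.5919, β=2.1635, γ=4.5057.
cos(β/2)=0.469784, sin(β/2)=0.882781
d^4_{-4,-1}: single k=3 term ⇒ +0.117800;  D = +0.097877+0.065551i
d^4_{-3,-1}: k∈[2..3] ⇒ +0.066492 -0.391314 = -0.324822;  D = -0.324822+0.000580i
d^4_{-2,-1}: k∈[1..3] ⇒ +0.018914 -0.333932 +0.786096 = +0.471078;  D = +0.390470-0.263530i
d^4_{-1,-1}: k∈[0..3] ⇒ +0.002372 -0.125657 +0.887416 -1.044517 = -0.280386;  D = -0.105356+0.259839i
d^4_{0,-1}: k∈[0..3] ⇒ -0.019937 +0.422394 -1.491513 +0.877779 = -0.211277;  D = +0.043358+0.206780i
d^4_{1,-1}: k∈[0..3] ⇒ +0.083772 -0.887416 +1.566776 -0.368829 = +0.394302;  D = -0.282467-0.275112i
d^4_{2,-1}: k∈[0..2] ⇒ -0.222621 +1.179145 -0.832734 = +0.123789;  D = -0.121782-0.022199i
d^4_{3,-1}: k∈[0..1] ⇒ +0.391314 -0.829060 = -0.437746;  D = +0.401187-0.175129i
d^4_{4,-1}: single k=0 term ⇒ -0.415963;  D = +0.223522-0.350804i
Y_4^{m'}(θ=1.4523,φ=2.2857) and Σ D·Y over m':
  (+0.0979+0.0656i)·(-0.4133-0.1197i)  (-0.3248+0.0006i)·(+0.1217-0.0787i)  (+0.3905-0.2635i)·(+0.0418-0.2946i)  (-0.1054+0.2598i)·(+0.1057+0.1217i)  (+0.0434+0.2068i)·(+0.2737+0.0000i)  (-0.2825-0.2751i)·(-0.1057+0.1217i)  (-0.1218-0.0222i)·(+0.0418+0.2946i)  (+0.4012-0.1751i)·(-0.1217-0.0787i)  (+0.2235-0.3508i)·(-0.4133+0.1197i)
Y_4^-1(R⁻¹ n̂) = -0.212464+0.051345i

Re=-0.2125 Im=0.0513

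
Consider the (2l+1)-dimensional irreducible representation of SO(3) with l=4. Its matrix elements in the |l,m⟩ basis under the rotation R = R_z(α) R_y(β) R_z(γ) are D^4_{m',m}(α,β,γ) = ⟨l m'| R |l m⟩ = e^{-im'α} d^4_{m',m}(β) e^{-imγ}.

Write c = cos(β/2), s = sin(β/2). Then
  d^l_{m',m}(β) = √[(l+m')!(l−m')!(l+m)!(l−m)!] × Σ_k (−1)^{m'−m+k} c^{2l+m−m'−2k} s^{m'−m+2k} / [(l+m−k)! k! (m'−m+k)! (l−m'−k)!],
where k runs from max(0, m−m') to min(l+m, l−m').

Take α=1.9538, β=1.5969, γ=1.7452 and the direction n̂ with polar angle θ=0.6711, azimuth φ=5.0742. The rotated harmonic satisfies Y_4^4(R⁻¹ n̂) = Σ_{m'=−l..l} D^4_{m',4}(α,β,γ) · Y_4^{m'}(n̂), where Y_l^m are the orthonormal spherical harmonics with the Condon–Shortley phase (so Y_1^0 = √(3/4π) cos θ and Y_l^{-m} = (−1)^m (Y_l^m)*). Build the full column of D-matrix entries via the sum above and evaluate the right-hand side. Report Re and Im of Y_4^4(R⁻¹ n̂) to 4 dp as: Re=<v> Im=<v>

Re=0.1102 Im=-0.1061

Need the full column D^4_{m',4} for m'=−4..4 at α=1.9538, β=1.5969, γ=1.7452.
cos(β/2)=0.697818, sin(β/2)=0.716275
d^4_{-4,4}: single k=8 term ⇒ +0.069285;  D = +0.046533+0.051333i
d^4_{-3,4}: single k=7 term ⇒ +0.190918;  D = +0.083283-0.171795i
d^4_{-2,4}: single k=6 term ⇒ +0.347971;  D = -0.347157-0.023780i
d^4_{-1,4}: single k=5 term ⇒ +0.479424;  D = +0.148356+0.455893i
d^4_{0,4}: single k=4 term ⇒ +0.522200;  D = +0.400202-0.335457i
d^4_{1,4}: single k=3 term ⇒ +0.455034;  D = -0.401454-0.214222i
d^4_{2,4}: single k=2 term ⇒ +0.313467;  D = -0.033531+0.311668i
d^4_{3,4}: single k=1 term ⇒ +0.163237;  D = +0.157067-0.044457i
d^4_{4,4}: single k=0 term ⇒ +0.056226;  D = -0.034421-0.044458i
Y_4^{m'}(θ=0.6711,φ=5.0742) and Σ D·Y over m':
  (+0.0465+0.0513i)·(+0.0082-0.0657i)  (+0.0833-0.1718i)·(-0.2085-0.1100i)  (-0.3472-0.0238i)·(-0.3192+0.2821i)  (+0.1484+0.4559i)·(+0.1055+0.2786i)  (+0.4002-0.3355i)·(-0.2363+0.0000i)  (-0.4015-0.2142i)·(-0.1055+0.2786i)  (-0.0335+0.3117i)·(-0.3192-0.2821i)  (+0.1571-0.0445i)·(+0.2085-0.1100i)  (-0.0344-0.0445i)·(+0.0082+0.0657i)
Y_4^4(R⁻¹ n̂) = +0.110198-0.106081i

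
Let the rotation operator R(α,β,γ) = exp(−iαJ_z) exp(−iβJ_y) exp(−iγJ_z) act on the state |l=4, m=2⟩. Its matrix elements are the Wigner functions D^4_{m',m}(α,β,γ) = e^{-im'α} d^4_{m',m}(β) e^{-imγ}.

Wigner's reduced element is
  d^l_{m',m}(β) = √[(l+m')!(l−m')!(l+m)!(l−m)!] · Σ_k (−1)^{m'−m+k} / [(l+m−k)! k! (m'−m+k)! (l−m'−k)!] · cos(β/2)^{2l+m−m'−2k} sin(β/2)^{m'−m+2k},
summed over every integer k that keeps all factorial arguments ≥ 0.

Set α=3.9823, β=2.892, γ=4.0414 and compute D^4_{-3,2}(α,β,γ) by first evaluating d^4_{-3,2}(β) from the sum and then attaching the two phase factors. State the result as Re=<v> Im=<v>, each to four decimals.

Re=0.3152 Im=0.2778

Split into d^4_{-3,2}(β=2.892) × two z-phases.
c=cos(2.892/2)=0.124473, s=sin(2.892/2)=0.992223; N=√[1·5040·720·2]=2693.993318
k: max(0,(2)−(-3))=5 … min(4+(2),4−(-3))=6
  k=5: (−1)^0·2693.9933/(240)·0.1245^3·0.9922^5 = +0.020819
  k=6: (−1)^1·2693.9933/(720)·0.1245^1·0.9922^7 = -0.440964
d^4_{-3,2}(2.892) = +0.020819 -0.440964 = -0.420145
Attach z-rotation phases: D = e^{-i(-3)(3.9823)}·(-0.420145)·e^{-i(2)(4.0414)} = +0.315172+0.277828i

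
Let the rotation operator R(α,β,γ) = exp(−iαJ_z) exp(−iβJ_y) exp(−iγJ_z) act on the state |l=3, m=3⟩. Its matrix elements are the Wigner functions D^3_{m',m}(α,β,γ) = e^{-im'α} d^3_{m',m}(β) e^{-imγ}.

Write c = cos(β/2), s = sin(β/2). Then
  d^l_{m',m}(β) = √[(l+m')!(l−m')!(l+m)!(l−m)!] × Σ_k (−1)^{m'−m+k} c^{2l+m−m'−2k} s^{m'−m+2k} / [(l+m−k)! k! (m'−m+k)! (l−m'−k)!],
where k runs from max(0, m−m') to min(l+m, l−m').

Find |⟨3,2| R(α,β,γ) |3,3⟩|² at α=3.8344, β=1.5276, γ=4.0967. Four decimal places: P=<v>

D^3_{2,3}(3.8344,1.5276,4.0967) = e^{-i·2·3.8344}·d^3_{2,3}(1.5276)·e^{-i·3·4.0967}. Compute d first:
Half-angle: c=0.722213, s=0.691671. N=√(120·1·720·1)=293.938769
The bounds max(0,m−m')=1 and min(l+m,l−m')=1 give 1 term
  k=1: (−1)^0·293.9388/(120)·0.7222^5·0.6917^1 = +0.332890
d^3_{2,3}(1.5276) = +0.332890
|D^3_{2,3}|² = |d^3_{2,3}(β)|² = (+0.332890)² = 0.110816 (the z-rotation phases have unit modulus)

P=0.1108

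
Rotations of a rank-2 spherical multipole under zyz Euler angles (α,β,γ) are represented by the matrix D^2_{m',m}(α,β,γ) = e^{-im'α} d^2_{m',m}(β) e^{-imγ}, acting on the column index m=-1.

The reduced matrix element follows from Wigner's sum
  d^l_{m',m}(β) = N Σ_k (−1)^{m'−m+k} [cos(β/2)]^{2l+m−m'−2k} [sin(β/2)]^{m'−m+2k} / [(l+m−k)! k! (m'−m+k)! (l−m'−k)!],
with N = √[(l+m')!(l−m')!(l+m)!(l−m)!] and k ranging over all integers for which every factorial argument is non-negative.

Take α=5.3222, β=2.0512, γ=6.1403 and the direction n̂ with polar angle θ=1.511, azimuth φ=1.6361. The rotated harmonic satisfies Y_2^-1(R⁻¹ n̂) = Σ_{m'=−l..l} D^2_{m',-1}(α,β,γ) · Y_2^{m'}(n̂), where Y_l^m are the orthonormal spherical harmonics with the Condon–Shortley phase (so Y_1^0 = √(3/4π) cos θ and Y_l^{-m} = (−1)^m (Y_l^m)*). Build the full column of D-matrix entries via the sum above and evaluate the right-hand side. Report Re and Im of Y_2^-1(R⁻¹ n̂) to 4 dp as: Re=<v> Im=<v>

Need the full column D^2_{m',-1} for m'=−2..2 at α=5.3222, β=2.0512, γ=6.1403.
cos(β/2)=0.518586, sin(β/2)=0.855025
d^2_{-2,-1}: single k=1 term ⇒ +0.238491;  D = -0.113093-0.209971i
d^2_{-1,-1}: k∈[0..1] ⇒ +0.072324 -0.589822 = -0.517498;  D = -0.232948+0.462103i
d^2_{0,-1}: k∈[0..1] ⇒ -0.292090 +0.794024 = +0.501934;  D = +0.496819-0.071475i
d^2_{1,-1}: k∈[0..1] ⇒ +0.589822 -0.534461 = +0.055361;  D = +0.037845+0.040405i
d^2_{2,-1}: single k=0 term ⇒ -0.648318;  D = +0.134063-0.634305i
Y_2^{m'}(θ=1.511,φ=1.6361) and Σ D·Y over m':
  (-0.1131-0.2100i)·(-0.3816+0.0501i)  (-0.2329+0.4621i)·(-0.0030-0.0460i)  (+0.4968-0.0715i)·(-0.3120+0.0000i)  (+0.0378+0.0404i)·(+0.0030-0.0460i)  (+0.1341-0.6343i)·(-0.3816-0.0501i)
Y_2^-1(R⁻¹ n̂) = -0.160363+0.339806i

Re=-0.1604 Im=0.3398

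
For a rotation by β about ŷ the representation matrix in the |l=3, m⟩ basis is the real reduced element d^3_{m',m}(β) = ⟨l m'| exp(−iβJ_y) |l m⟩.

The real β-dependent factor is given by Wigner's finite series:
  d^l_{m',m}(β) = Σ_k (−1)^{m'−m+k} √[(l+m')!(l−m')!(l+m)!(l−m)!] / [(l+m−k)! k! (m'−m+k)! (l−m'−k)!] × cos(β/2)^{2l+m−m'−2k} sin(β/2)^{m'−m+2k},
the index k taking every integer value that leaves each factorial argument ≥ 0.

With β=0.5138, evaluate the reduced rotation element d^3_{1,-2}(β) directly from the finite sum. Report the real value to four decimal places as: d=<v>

d=-0.0906

d^3_{1,-2}(β=0.5138) via Wigner's sum:
With c≡cos(β/2)=0.967182 and s≡sin(β/2)=0.254084, N=[24·2·1·120]^{1/2}=75.894664
k∈{0,1} keeps every argument non-negative
  k=0: (−1)^3·75.8947/(12)·0.9672^3·0.2541^3 = -0.093861
  k=1: (−1)^4·75.8947/(24)·0.9672^1·0.2541^5 = +0.003239
d^3_{1,-2}(0.5138) = -0.093861 +0.003239 = -0.090622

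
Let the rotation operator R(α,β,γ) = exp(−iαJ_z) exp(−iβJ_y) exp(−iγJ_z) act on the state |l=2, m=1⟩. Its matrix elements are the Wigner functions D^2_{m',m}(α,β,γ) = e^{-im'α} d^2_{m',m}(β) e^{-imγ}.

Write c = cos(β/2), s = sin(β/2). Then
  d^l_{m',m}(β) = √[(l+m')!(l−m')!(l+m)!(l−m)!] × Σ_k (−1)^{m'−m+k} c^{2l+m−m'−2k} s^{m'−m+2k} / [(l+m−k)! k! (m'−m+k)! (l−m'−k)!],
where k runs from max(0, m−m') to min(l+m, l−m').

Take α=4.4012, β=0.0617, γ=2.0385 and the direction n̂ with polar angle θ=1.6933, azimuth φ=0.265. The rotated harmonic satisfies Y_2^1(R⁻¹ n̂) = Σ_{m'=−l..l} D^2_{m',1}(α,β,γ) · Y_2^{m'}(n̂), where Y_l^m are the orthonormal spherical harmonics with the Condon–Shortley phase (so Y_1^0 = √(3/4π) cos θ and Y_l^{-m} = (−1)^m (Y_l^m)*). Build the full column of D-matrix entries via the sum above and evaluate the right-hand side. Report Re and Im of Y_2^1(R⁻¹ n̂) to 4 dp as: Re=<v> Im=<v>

Re=0.1179 Im=0.0120

Need the full column D^2_{m',1} for m'=−2..2 at α=4.4012, β=0.0617, γ=2.0385.
cos(β/2)=0.999524, sin(β/2)=0.030845
d^2_{-2,1}: single k=3 term ⇒ +0.000059;  D = +0.000052+0.000027i
d^2_{-1,1}: k∈[2..3] ⇒ +0.002852 -0.000001 = +0.002851;  D = -0.002029+0.002003i
d^2_{0,1}: k∈[1..2] ⇒ +0.075447 -0.000072 = +0.075375;  D = -0.033982-0.067280i
d^2_{1,1}: k∈[0..1] ⇒ +0.998098 -0.002852 = +0.995247;  D = +0.983081-0.155135i
d^2_{2,1}: single k=0 term ⇒ -0.061602;  D = +0.009490-0.060867i
Y_2^{m'}(θ=1.6933,φ=0.265) and Σ D·Y over m':
  (+0.0001+0.0000i)·(+0.3283-0.1924i)  (-0.0020+0.0020i)·(-0.0904+0.0245i)  (-0.0340-0.0673i)·(-0.3013+0.0000i)  (+0.9831-0.1551i)·(+0.0904+0.0245i)  (+0.0095-0.0609i)·(+0.3283+0.1924i)
Y_2^1(R⁻¹ n̂) = +0.117920+0.011976i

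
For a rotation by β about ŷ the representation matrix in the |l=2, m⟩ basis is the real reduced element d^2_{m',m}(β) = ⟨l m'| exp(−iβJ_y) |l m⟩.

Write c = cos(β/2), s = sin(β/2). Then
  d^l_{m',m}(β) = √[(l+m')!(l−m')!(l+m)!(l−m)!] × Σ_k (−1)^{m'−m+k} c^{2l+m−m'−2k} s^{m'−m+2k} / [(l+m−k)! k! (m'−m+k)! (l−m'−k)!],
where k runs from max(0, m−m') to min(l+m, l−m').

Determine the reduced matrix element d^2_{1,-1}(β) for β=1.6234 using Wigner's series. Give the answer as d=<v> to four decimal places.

d^2_{1,-1}(β=1.6234) via Wigner's sum:
c=cos(1.6234/2)=0.688266, s=sin(1.6234/2)=0.725458; N=√[6·1·1·6]=6.000000
The bounds max(0,m−m')=0 and min(l+m,l−m')=1 give 2 terms
  k=0: (−1)^2·6.0000/(2)·0.6883^2·0.7255^2 = +0.747927
  k=1: (−1)^3·6.0000/(6)·0.6883^0·0.7255^4 = -0.276981
d^2_{1,-1}(1.6234) = +0.747927 -0.276981 = +0.470946

d=0.4709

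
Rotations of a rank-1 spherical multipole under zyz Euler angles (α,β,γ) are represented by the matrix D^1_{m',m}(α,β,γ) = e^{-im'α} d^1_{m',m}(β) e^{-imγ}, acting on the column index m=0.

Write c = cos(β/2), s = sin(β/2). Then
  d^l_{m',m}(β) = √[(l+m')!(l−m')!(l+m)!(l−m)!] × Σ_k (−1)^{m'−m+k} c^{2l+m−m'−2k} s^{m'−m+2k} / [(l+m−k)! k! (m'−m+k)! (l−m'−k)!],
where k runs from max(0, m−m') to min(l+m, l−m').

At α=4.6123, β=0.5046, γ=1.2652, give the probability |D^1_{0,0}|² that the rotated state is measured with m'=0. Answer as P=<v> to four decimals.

P=0.7663

First d^1_{0,0}(β=0.5046), then the phase factors e^{-i(0)α} and e^{-i(0)γ}:
Half-angle: c=0.968341, s=0.249632. N=√(1·1·1·1)=1.000000
Admissible k: 0..1 (factorial args all ≥0)
  k=0: (−1)^0·1.0000/(1)·0.9683^2·0.2496^0 = +0.937684
  k=1: (−1)^1·1.0000/(1)·0.9683^0·0.2496^2 = -0.062316
d^1_{0,0}(0.5046) = +0.937684 -0.062316 = +0.875368
|D^1_{0,0}|² = |d^1_{0,0}(β)|² = (+0.875368)² = 0.766269 (the z-rotation phases have unit modulus)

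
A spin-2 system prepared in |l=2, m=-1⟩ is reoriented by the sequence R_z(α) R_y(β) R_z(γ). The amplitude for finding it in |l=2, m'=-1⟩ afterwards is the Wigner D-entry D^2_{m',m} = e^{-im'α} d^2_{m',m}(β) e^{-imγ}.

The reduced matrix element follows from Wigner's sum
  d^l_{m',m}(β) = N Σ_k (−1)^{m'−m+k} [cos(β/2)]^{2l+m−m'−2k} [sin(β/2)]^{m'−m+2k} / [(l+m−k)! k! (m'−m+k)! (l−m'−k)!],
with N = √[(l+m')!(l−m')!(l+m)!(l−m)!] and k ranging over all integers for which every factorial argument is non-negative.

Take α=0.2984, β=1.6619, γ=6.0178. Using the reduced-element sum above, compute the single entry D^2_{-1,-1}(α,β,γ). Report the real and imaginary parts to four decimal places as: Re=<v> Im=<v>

First d^2_{-1,-1}(β=1.6619), then the phase factors e^{-i(-1)α} and e^{-i(-1)γ}:
c=cos(1.6619/2)=0.674174, s=sin(1.6619/2)=0.738572; N=√[1·6·1·6]=6.000000
k∈{0,1} keeps every argument non-negative
  k=0: (−1)^0·6.0000/(6)·0.6742^4·0.7386^0 = +0.206580
  k=1: (−1)^1·6.0000/(2)·0.6742^2·0.7386^2 = -0.743792
d^2_{-1,-1}(1.6619) = +0.206580 -0.743792 = -0.537212
D = (+0.955808+0.293991i)·(-0.537212)·(+0.964992-0.262281i) = -0.536919-0.017733i

Re=-0.5369 Im=-0.0177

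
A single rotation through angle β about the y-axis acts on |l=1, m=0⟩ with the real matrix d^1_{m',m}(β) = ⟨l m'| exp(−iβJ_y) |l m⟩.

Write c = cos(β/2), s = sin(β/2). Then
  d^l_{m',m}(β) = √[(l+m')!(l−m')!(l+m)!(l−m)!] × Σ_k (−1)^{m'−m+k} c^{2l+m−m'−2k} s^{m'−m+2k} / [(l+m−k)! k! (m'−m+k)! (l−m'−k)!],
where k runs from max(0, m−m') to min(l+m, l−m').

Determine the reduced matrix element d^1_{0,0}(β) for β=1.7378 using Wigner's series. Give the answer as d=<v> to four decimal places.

d=-0.1662

d^1_{0,0}(β=1.7378) via Wigner's sum:
c=cos(1.7378/2)=0.645667, s=sin(1.7378/2)=0.763619; N=√[1·1·1·1]=1.000000
Admissible k: 0..1 (factorial args all ≥0)
  k=0: (−1)^0·1.0000/(1)·0.6457^2·0.7636^0 = +0.416886
  k=1: (−1)^1·1.0000/(1)·0.6457^0·0.7636^2 = -0.583114
d^1_{0,0}(1.7378) = +0.416886 -0.583114 = -0.166228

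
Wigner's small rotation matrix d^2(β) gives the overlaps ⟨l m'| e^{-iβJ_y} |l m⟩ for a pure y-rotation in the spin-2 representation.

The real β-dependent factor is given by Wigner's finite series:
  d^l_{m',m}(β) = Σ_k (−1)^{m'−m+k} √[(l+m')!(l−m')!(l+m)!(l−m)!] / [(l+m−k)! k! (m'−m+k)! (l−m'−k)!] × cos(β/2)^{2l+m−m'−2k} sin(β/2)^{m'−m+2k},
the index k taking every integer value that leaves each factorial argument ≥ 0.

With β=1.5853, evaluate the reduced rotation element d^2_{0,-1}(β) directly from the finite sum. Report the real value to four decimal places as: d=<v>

d^2_{0,-1}(β=1.5853) via Wigner's sum:
With c≡cos(β/2)=0.701960 and s≡sin(β/2)=0.712216, N=[2·2·1·6]^{1/2}=4.898979
k: max(0,(-1)−(0))=0 … min(2+(-1),2−(0))=1
  k=0: (−1)^1·4.8990/(2)·0.7020^3·0.7122^1 = -0.603428
  k=1: (−1)^2·4.8990/(2)·0.7020^1·0.7122^3 = +0.621188
d^2_{0,-1}(1.5853) = -0.603428 +0.621188 = +0.017761

d=0.0178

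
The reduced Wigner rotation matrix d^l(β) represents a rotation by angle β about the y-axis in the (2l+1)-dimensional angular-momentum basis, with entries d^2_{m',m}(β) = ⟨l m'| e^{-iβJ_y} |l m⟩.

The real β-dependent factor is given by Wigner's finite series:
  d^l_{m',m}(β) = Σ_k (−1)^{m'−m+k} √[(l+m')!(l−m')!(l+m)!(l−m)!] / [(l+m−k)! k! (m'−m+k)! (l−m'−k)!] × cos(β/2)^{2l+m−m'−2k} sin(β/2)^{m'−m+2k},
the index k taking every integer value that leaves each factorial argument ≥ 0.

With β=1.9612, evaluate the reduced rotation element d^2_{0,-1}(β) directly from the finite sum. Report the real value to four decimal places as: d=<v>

d^2_{0,-1}(β=1.9612) via Wigner's sum:
With c≡cos(β/2)=0.556524 and s≡sin(β/2)=0.830831, N=[2·2·1·6]^{1/2}=4.898979
k∈{0,1} keeps every argument non-negative
  k=0: (−1)^1·4.8990/(2)·0.5565^3·0.8308^1 = -0.350785
  k=1: (−1)^2·4.8990/(2)·0.5565^1·0.8308^3 = +0.781805
d^2_{0,-1}(1.9612) = -0.350785 +0.781805 = +0.431020

d=0.4310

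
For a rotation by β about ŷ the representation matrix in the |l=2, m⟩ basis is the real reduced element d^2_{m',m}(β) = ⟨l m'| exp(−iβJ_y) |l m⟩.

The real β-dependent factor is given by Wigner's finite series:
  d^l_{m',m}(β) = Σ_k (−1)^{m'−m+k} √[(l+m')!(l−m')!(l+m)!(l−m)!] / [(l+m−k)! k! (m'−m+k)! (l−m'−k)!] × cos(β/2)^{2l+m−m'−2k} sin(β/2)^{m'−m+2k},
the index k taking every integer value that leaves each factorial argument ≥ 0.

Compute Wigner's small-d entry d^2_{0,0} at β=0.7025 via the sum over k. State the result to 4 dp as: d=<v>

d=0.3738

d^2_{0,0}(β=0.7025) via Wigner's sum:
With c≡cos(β/2)=0.938943 and s≡sin(β/2)=0.344072, N=[2·2·2·2]^{1/2}=4.000000
k: max(0,(0)−(0))=0 … min(2+(0),2−(0))=2
  k=0: (−1)^0·4.0000/(4)·0.9389^4·0.3441^0 = +0.777244
  k=1: (−1)^1·4.0000/(1)·0.9389^2·0.3441^2 = -0.417481
  k=2: (−1)^2·4.0000/(4)·0.9389^0·0.3441^4 = +0.014015
d^2_{0,0}(0.7025) = +0.777244 -0.417481 +0.014015 = +0.373778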